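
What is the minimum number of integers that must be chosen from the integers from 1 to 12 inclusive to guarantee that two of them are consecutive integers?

7

Partition {1, …, 12} into 6 pairs: {1,2}, {3,4}, …, {11,12}.
Choosing 6 integers — say the 6 even numbers 2, 4, …, 12 — takes one from each pair and avoids the property.
Choosing 7 forces two into the same pair by pigeonhole, and those are consecutive. So 7.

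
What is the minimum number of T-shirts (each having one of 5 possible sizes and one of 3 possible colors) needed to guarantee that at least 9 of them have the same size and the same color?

There are 5 × 3 = 15 (size, color) combinations acting as pigeonholes.
With 15 × 8 = 120 T-shirts we could place exactly 8 in each, with no (size, color) pair reaching 9.
One more forces some (size, color) pair to hold 9, so 120 + 1 = 121.

121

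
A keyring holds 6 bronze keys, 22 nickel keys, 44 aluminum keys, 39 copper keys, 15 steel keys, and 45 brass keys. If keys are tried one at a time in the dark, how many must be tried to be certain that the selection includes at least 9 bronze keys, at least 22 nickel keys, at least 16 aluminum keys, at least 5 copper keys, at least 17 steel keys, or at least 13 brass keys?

Each of the 6 types has its own threshold; avoid all of them simultaneously.
The worst case stops just short of every target: all 6 bronze, 21 nickel, 15 aluminum, 4 copper, all 15 steel, 12 brass — 6 + 21 + 15 + 4 + 15 + 12 = 73 keys.
One more key must push some type to its target, so 73 + 1 = 74.

74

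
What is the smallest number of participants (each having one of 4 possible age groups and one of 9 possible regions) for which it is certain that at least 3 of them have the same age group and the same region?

73

There are 4 × 9 = 36 (age group, region) combinations acting as pigeonholes.
With 36 × 2 = 72 participants we could place exactly 2 in each, with no (age group, region) pair reaching 3.
One more forces some (age group, region) pair to hold 3, so 72 + 1 = 73.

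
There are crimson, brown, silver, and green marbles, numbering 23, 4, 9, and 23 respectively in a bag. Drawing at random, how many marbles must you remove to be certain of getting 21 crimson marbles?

57

The worst case draws every non-crimson marble first: 4 + 9 + 23 = 36.
The next 21 draws are then forced to be crimson, giving 36 + 21 = 57.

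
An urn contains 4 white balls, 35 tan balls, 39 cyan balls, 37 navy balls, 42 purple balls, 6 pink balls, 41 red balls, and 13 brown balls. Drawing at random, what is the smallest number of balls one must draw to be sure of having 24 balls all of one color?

139

In the worst case we take at most 23 of each color, but all 4 white, all 6 pink, and all 13 brown (fewer than 23), giving 4 + 23 + 23 + 23 + 23 + 6 + 23 + 13 = 138.
One more ball then forces some color to 24, so 138 + 1 = 139.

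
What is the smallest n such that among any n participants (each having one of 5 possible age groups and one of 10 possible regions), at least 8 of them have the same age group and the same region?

351

There are 5 × 10 = 50 (age group, region) combinations acting as pigeonholes.
With 50 × 7 = 350 participants we could place exactly 7 in each, with no (age group, region) pair reaching 8.
One more forces some (age group, region) pair to hold 8, so 350 + 1 = 351.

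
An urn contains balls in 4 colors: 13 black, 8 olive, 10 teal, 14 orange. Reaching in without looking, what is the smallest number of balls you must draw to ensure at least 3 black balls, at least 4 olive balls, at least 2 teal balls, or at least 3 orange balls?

9

The worst case stops just short of every target: 2 black, 3 olive, 1 teal, 2 orange — 2 + 3 + 1 + 2 = 8 balls.
One more ball must push some color to its target, so 8 + 1 = 9.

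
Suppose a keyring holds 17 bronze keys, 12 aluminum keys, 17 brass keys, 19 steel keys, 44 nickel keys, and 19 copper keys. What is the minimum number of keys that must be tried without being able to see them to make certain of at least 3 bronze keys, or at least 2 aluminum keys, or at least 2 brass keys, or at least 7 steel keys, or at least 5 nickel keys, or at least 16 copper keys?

30

Each of the 6 types has its own threshold; avoid all of them simultaneously.
The worst case stops just short of every target: 2 bronze, 1 aluminum, 1 brass, 6 steel, 4 nickel, 15 copper — 2 + 1 + 1 + 6 + 4 + 15 = 29 keys.
One more key must push some type to its target, so 29 + 1 = 30.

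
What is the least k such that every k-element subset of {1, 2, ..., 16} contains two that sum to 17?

Partition {1, …, 16} into 8 pairs: {1,16}, {2,15}, …, {8,9}.
Choosing 8 integers — say the integers 1 through 8 — takes one from each pair and avoids the property.
Choosing 9 forces two into the same pair by pigeonhole, and those sum to 17. So 9.

9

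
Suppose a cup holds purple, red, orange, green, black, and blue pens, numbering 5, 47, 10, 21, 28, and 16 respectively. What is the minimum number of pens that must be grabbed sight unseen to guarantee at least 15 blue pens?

126

The worst case draws every non-blue pen first: 5 + 47 + 10 + 21 + 28 = 111.
The next 15 draws are then forced to be blue, giving 111 + 15 = 126.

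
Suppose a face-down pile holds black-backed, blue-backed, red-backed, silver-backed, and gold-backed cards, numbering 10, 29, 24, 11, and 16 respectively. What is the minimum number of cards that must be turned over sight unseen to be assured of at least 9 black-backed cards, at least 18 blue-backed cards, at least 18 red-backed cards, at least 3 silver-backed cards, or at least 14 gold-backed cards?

Each of the 5 back colors has its own threshold; avoid all of them simultaneously.
The worst case stops just short of every target: 8 black-backed, 17 blue-backed, 17 red-backed, 2 silver-backed, 13 gold-backed — 8 + 17 + 17 + 2 + 13 = 57 cards.
One more card must push some back color to its target, so 57 + 1 = 58.

58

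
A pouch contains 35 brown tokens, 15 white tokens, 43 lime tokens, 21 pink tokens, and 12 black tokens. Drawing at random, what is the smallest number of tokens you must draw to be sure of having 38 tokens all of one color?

In the worst case we take at most 37 of each color, but all 35 brown, all 15 white, all 21 pink, and all 12 black (fewer than 37), giving 35 + 15 + 37 + 21 + 12 = 120.
One more token then forces some color to 38, so 120 + 1 = 121.

121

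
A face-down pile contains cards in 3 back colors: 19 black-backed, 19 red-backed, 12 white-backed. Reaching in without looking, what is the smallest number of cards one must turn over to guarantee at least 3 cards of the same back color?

The worst case takes 2 cards of each back color without reaching 3 of any: 3 × 2 = 6.
The next card must bring some back color to 3, so 6 + 1 = 7.

7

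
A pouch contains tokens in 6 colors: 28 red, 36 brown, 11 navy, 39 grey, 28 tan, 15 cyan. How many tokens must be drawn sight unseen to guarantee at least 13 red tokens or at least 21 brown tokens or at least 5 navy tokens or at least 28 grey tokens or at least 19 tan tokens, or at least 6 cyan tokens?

The worst case stops just short of every target: 12 red, 20 brown, 4 navy, 27 grey, 18 tan, 5 cyan — 12 + 20 + 4 + 27 + 18 + 5 = 86 tokens.
One more token must push some color to its target, so 86 + 1 = 87.

87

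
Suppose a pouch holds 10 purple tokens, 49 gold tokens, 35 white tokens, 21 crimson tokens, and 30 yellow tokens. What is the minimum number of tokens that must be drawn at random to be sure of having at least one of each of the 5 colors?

The hardest color to obtain is purple: we could draw every other token first — 145 − 10 = 135 tokens — without a single purple one.
The next draw must be purple, so 135 + 1 = 136.

136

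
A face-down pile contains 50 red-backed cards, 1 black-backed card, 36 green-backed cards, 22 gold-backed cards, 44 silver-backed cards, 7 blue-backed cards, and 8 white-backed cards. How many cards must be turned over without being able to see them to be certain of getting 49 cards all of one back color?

167

Treat the 7 back colors as pigeonholes.
In the worst case we take at most 48 of each back color, but all 1 black-backed, all 36 green-backed, all 22 gold-backed, all 44 silver-backed, all 7 blue-backed, and all 8 white-backed (fewer than 48), giving 48 + 1 + 36 + 22 + 44 + 7 + 8 = 166.
One more card then forces some back color to 49, so 166 + 1 = 167.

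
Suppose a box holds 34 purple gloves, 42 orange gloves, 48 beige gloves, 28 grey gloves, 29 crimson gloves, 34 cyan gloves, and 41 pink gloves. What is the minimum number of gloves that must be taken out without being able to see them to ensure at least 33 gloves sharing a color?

In the worst case we take at most 32 of each color, but all 28 grey and all 29 crimson (fewer than 32), giving 32 + 32 + 32 + 28 + 29 + 32 + 32 = 217.
One more glove then forces some color to 33, so 217 + 1 = 218.

218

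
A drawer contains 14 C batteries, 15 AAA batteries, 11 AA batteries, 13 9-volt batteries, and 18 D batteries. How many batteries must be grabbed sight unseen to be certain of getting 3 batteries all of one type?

Treat the 5 types as pigeonholes.
The worst case takes 2 batteries of each type without reaching 3 of any: 5 × 2 = 10.
The next battery must bring some type to 3, so 10 + 1 = 11.

11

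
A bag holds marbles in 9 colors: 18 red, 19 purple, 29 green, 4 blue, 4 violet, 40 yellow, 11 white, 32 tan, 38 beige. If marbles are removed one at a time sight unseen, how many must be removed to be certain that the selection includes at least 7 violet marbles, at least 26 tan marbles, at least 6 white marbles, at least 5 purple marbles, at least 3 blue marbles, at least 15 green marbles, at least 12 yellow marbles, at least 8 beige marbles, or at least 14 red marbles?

86

The worst case stops just short of every target: 13 red, 4 purple, 14 green, 2 blue, all 4 violet, 11 yellow, 5 white, 25 tan, 7 beige — 13 + 4 + 14 + 2 + 4 + 11 + 5 + 25 + 7 = 85 marbles.
One more marble must push some color to its target, so 85 + 1 = 86.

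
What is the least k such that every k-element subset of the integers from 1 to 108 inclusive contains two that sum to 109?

55

Partition {1, …, 108} into 54 pairs: {1,108}, {2,107}, …, {54,55}.
Choosing 54 integers — say the integers 1 through 54 — takes one from each pair and avoids the property.
Choosing 55 forces two into the same pair by pigeonhole, and those sum to 109. So 55.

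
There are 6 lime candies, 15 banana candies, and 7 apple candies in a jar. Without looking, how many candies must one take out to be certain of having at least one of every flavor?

23

The hardest flavor to obtain is lime: we could draw every other candy first — 28 − 6 = 22 candies — without a single lime one.
The next draw must be lime, so 22 + 1 = 23.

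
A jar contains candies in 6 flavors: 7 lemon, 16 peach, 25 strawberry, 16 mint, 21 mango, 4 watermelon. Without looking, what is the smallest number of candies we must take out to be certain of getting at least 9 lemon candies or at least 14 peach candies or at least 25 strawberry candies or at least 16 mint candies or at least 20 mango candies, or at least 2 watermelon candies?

The worst case stops just short of every target: all 7 lemon, 13 peach, 24 strawberry, 15 mint, 19 mango, 1 watermelon — 7 + 13 + 24 + 15 + 19 + 1 = 79 candies.
One more candy must push some flavor to its target, so 79 + 1 = 80.

80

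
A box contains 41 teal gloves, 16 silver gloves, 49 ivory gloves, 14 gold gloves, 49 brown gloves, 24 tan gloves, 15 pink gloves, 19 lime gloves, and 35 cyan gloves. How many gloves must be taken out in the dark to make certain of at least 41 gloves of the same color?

244

In the worst case we take at most 40 of each color, but all 16 silver, all 14 gold, all 24 tan, all 15 pink, all 19 lime, and all 35 cyan (fewer than 40), giving 40 + 16 + 40 + 14 + 40 + 24 + 15 + 19 + 35 = 243.
One more glove then forces some color to 41, so 243 + 1 = 244.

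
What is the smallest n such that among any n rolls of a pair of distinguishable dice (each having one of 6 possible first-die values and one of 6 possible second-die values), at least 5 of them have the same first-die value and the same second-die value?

145

There are 6 × 6 = 36 (first-die value, second-die value) combinations acting as pigeonholes.
With 36 × 4 = 144 rolls of a pair of distinguishable dice we could place exactly 4 in each, with no (first-die value, second-die value) pair reaching 5.
One more forces some (first-die value, second-die value) pair to hold 5, so 144 + 1 = 145.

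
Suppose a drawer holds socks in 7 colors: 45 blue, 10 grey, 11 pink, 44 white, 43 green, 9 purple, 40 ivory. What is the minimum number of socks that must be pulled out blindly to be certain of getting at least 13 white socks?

171

To avoid white socks as long as possible, exhaust the other 6 colors first.
The worst case draws every non-white sock first: 45 + 10 + 11 + 43 + 9 + 40 = 158.
The next 13 draws are then forced to be white, giving 158 + 13 = 171.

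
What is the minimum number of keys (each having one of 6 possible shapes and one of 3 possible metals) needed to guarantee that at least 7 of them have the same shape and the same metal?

There are 6 × 3 = 18 (shape, metal) combinations acting as pigeonholes.
With 18 × 6 = 108 keys we could place exactly 6 in each, with no (shape, metal) pair reaching 7.
One more forces some (shape, metal) pair to hold 7, so 108 + 1 = 109.

109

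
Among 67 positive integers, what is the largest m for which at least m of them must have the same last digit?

7

There are 10 possible last digits, which serve as the pigeonholes.
If each of the 10 possible last digits held at most 6, the total would be at most 10 × 6 = 60 < 67, a contradiction.
So at least one holds ⌈67/10⌉ = 7.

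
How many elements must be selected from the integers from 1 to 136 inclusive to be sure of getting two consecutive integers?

Partition {1, …, 136} into 68 pairs: {1,2}, {3,4}, …, {135,136}.
Choosing 68 integers — say the 68 even numbers 2, 4, …, 136 — takes one from each pair and avoids the property.
Choosing 69 forces two into the same pair by pigeonhole, and those are consecutive. So 69.

69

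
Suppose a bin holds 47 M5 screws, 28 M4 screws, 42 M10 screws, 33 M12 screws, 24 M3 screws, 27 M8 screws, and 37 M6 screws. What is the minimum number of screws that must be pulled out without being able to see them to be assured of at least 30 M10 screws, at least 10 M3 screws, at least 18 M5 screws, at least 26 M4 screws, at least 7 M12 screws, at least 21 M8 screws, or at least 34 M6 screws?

The worst case stops just short of every target: 17 M5, 25 M4, 29 M10, 6 M12, 9 M3, 20 M8, 33 M6 — 17 + 25 + 29 + 6 + 9 + 20 + 33 = 139 screws.
One more screw must push some size to its target, so 139 + 1 = 140.

140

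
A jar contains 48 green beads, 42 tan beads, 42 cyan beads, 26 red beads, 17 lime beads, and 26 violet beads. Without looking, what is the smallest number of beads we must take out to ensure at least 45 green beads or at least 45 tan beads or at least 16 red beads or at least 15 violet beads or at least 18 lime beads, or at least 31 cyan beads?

Each of the 6 colors has its own threshold; avoid all of them simultaneously.
The worst case stops just short of every target: 44 green, all 42 tan, 30 cyan, 15 red, 17 lime, 14 violet — 44 + 42 + 30 + 15 + 17 + 14 = 162 beads.
One more bead must push some color to its target, so 162 + 1 = 163.

163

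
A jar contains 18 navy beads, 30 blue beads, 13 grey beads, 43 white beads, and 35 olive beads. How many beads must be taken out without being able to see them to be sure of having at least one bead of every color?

The hardest color to obtain is grey: we could draw every other bead first — 139 − 13 = 126 beads — without a single grey one.
The next draw must be grey, so 126 + 1 = 127.

127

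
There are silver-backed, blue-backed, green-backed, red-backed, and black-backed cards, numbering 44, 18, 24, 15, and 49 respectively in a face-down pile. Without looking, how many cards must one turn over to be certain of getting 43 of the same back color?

Treat the 5 back colors as pigeonholes.
In the worst case we take at most 42 of each back color, but all 18 blue-backed, all 24 green-backed, and all 15 red-backed (fewer than 42), giving 42 + 18 + 24 + 15 + 42 = 141.
One more card then forces some back color to 43, so 141 + 1 = 142.

142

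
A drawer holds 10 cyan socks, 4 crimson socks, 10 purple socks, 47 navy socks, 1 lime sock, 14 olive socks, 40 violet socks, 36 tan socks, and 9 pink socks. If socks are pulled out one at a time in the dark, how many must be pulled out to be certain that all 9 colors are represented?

171

The hardest color to obtain is lime: we could draw every other sock first — 171 − 1 = 170 socks — without a single lime one.
The next draw must be lime, so 170 + 1 = 171.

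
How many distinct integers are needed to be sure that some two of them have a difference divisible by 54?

55

Two integers differ by a multiple of 54 exactly when they share a remainder mod 54.
There are 54 residue classes mod 54, so 54 integers can all lie in distinct classes.
One more integer must repeat a residue, giving a difference divisible by 54. So n = 54 + 1 = 55.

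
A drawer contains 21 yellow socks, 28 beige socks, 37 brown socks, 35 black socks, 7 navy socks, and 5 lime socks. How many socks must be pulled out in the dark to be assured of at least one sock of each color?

The hardest color to obtain is lime: we could draw every other sock first — 133 − 5 = 128 socks — without a single lime one.
The next draw must be lime, so 128 + 1 = 129.

129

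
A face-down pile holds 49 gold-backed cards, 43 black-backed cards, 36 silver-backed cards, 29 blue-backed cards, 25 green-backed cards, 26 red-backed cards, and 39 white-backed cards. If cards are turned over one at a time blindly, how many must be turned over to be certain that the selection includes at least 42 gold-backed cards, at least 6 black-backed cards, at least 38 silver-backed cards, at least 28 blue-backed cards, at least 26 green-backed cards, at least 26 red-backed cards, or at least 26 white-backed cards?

185

Each of the 7 back colors has its own threshold; avoid all of them simultaneously.
The worst case stops just short of every target: 41 gold-backed, 5 black-backed, all 36 silver-backed, 27 blue-backed, 25 green-backed, 25 red-backed, 25 white-backed — 41 + 5 + 36 + 27 + 25 + 25 + 25 = 184 cards.
One more card must push some back color to its target, so 184 + 1 = 185.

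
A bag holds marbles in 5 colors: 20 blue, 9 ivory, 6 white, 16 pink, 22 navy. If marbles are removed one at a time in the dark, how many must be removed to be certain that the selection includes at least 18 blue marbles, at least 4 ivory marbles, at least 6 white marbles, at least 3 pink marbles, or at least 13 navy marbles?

The worst case stops just short of every target: 17 blue, 3 ivory, 5 white, 2 pink, 12 navy — 17 + 3 + 5 + 2 + 12 = 39 marbles.
One more marble must push some color to its target, so 39 + 1 = 40.

40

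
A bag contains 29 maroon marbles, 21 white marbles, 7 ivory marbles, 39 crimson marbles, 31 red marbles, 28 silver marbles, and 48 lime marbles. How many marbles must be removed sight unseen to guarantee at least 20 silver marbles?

The worst case draws every non-silver marble first: 29 + 21 + 7 + 39 + 31 + 48 = 175.
The next 20 draws are then forced to be silver, giving 175 + 20 = 195.

195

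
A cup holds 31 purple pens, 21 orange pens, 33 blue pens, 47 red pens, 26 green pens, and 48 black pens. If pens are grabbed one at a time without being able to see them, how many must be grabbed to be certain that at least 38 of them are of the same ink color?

186

In the worst case we take at most 37 of each ink color, but all 31 purple, all 21 orange, all 33 blue, and all 26 green (fewer than 37), giving 31 + 21 + 33 + 37 + 26 + 37 = 185.
One more pen then forces some ink color to 38, so 185 + 1 = 186.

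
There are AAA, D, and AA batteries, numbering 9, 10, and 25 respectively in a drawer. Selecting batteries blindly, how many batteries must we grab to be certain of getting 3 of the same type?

Treat the 3 types as pigeonholes.
The worst case takes 2 batteries of each type without reaching 3 of any: 3 × 2 = 6.
The next battery must bring some type to 3, so 6 + 1 = 7.

7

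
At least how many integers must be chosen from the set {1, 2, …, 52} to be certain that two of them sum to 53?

27

Partition {1, …, 52} into 26 pairs: {1,52}, {2,51}, …, {26,27}.
Choosing 26 integers — say the integers 1 through 26 — takes one from each pair and avoids the property.
Choosing 27 forces two into the same pair by pigeonhole, and those sum to 53. So 27.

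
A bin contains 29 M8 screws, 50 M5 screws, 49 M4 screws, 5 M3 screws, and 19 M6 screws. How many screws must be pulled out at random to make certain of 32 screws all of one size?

116

In the worst case we take at most 31 of each size, but all 29 M8, all 5 M3, and all 19 M6 (fewer than 31), giving 29 + 31 + 31 + 5 + 19 = 115.
One more screw then forces some size to 32, so 115 + 1 = 116.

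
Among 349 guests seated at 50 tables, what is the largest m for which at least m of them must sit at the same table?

7

If each of the 50 tables held at most 6, the total would be at most 50 × 6 = 300 < 349, a contradiction.
So at least one holds ⌈349/50⌉ = 7.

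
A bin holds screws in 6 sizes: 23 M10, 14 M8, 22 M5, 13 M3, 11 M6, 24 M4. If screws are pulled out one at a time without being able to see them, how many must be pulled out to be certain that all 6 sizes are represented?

The hardest size to obtain is M6: we could draw every other screw first — 107 − 11 = 96 screws — without a single M6 one.
The next draw must be M6, so 96 + 1 = 97.

97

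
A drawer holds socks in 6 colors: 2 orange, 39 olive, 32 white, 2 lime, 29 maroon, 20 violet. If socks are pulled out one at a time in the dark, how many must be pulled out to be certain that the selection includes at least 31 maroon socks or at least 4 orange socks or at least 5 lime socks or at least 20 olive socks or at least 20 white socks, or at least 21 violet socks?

92

Each of the 6 colors has its own threshold; avoid all of them simultaneously.
The worst case stops just short of every target: all 2 orange, 19 olive, 19 white, all 2 lime, all 29 maroon, 20 violet — 2 + 19 + 19 + 2 + 29 + 20 = 91 socks.
One more sock must push some color to its target, so 91 + 1 = 92.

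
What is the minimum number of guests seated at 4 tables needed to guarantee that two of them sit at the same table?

5

There are 4 tables acting as pigeonholes.
With 4 guests we could place one in each, avoiding any repeat.
One more forces some class to hold 2, so 4 + 1 = 5.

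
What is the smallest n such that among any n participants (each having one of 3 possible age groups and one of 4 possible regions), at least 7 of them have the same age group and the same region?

73

There are 3 × 4 = 12 (age group, region) combinations acting as pigeonholes.
With 12 × 6 = 72 participants we could place exactly 6 in each, with no (age group, region) pair reaching 7.
One more forces some (age group, region) pair to hold 7, so 72 + 1 = 73.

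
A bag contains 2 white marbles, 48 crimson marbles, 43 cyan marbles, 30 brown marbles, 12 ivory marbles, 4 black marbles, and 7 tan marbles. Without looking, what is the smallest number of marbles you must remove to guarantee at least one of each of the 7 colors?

The hardest color to obtain is white: we could draw every other marble first — 146 − 2 = 144 marbles — without a single white one.
The next draw must be white, so 144 + 1 = 145.

145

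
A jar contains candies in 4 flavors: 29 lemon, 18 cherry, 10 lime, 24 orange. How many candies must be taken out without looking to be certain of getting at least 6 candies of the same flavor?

21

Treat the 4 flavors as pigeonholes.
The worst case takes 5 candies of each flavor without reaching 6 of any: 4 × 5 = 20.
The next candy must bring some flavor to 6, so 20 + 1 = 21.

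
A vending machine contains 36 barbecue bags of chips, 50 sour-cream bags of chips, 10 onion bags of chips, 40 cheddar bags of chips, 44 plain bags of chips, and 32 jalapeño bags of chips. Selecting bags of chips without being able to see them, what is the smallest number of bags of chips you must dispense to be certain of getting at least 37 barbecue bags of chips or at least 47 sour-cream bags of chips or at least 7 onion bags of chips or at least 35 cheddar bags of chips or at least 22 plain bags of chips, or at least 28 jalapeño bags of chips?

The worst case stops just short of every target: 36 barbecue, 46 sour-cream, 6 onion, 34 cheddar, 21 plain, 27 jalapeño — 36 + 46 + 6 + 34 + 21 + 27 = 170 bags of chips.
One more bag of chips must push some flavor to its target, so 170 + 1 = 171.

171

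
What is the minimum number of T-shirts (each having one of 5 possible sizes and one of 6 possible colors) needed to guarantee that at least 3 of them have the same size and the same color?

There are 5 × 6 = 30 (size, color) combinations acting as pigeonholes.
With 30 × 2 = 60 T-shirts we could place exactly 2 in each, with no (size, color) pair reaching 3.
One more forces some (size, color) pair to hold 3, so 60 + 1 = 61.

61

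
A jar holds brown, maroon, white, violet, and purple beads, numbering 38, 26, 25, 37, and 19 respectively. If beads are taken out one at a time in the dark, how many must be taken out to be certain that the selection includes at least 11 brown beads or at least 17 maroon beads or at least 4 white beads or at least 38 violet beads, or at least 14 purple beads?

The worst case stops just short of every target: 10 brown, 16 maroon, 3 white, 37 violet, 13 purple — 10 + 16 + 3 + 37 + 13 = 79 beads.
One more bead must push some color to its target, so 79 + 1 = 80.

80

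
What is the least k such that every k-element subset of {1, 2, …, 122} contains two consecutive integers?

62

Partition {1, …, 122} into 61 pairs: {1,2}, {3,4}, …, {121,122}.
Choosing 61 integers — say the 61 even numbers 2, 4, …, 122 — takes one from each pair and avoids the property.
Choosing 62 forces two into the same pair by pigeonhole, and those are consecutive. So 62.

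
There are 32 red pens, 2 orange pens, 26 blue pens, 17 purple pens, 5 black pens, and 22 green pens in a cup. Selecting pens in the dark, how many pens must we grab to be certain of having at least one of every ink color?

103

The hardest ink color to obtain is orange: we could draw every other pen first — 104 − 2 = 102 pens — without a single orange one.
The next draw must be orange, so 102 + 1 = 103.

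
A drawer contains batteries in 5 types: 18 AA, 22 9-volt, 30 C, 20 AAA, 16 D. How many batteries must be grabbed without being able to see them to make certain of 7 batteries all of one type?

31

The worst case takes 6 batteries of each type without reaching 7 of any: 5 × 6 = 30.
The next battery must bring some type to 7, so 30 + 1 = 31.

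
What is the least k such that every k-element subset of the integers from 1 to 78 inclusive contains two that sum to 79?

40

Partition {1, …, 78} into 39 pairs: {1,78}, {2,77}, …, {39,40}.
Choosing 39 integers — say the integers 1 through 39 — takes one from each pair and avoids the property.
Choosing 40 forces two into the same pair by pigeonhole, and those sum to 79. So 40.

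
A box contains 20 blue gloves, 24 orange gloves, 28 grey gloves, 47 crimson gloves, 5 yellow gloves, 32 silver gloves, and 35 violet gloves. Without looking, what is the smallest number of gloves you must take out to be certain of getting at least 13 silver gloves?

The worst case draws every non-silver glove first: 20 + 24 + 28 + 47 + 5 + 35 = 159.
The next 13 draws are then forced to be silver, giving 159 + 13 = 172.

172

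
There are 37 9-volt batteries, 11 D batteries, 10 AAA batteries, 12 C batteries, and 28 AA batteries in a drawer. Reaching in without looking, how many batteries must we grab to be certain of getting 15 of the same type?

62

Treat the 5 types as pigeonholes.
In the worst case we take at most 14 of each type, but all 11 D, all 10 AAA, and all 12 C (fewer than 14), giving 14 + 11 + 10 + 12 + 14 = 61.
One more battery then forces some type to 15, so 61 + 1 = 62.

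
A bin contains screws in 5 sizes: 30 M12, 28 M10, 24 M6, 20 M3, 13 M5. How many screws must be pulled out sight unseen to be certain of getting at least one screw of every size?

The hardest size to obtain is M5: we could draw every other screw first — 115 − 13 = 102 screws — without a single M5 one.
The next draw must be M5, so 102 + 1 = 103.

103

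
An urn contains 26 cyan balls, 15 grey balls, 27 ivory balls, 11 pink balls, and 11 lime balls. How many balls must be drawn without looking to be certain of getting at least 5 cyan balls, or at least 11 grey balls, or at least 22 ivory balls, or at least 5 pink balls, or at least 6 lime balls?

45

The worst case stops just short of every target: 4 cyan, 10 grey, 21 ivory, 4 pink, 5 lime — 4 + 10 + 21 + 4 + 5 = 44 balls.
One more ball must push some color to its target, so 44 + 1 = 45.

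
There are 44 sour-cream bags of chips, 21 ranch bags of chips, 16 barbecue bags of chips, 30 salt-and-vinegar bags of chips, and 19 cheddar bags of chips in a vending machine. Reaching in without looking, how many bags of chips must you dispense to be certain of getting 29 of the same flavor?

113

In the worst case we take at most 28 of each flavor, but all 21 ranch, all 16 barbecue, and all 19 cheddar (fewer than 28), giving 28 + 21 + 16 + 28 + 19 = 112.
One more bag of chips then forces some flavor to 29, so 112 + 1 = 113.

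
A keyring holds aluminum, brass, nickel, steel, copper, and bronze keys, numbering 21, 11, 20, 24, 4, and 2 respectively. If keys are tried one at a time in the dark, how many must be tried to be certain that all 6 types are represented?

The hardest type to obtain is bronze: we could draw every other key first — 82 − 2 = 80 keys — without a single bronze one.
The next draw must be bronze, so 80 + 1 = 81.

81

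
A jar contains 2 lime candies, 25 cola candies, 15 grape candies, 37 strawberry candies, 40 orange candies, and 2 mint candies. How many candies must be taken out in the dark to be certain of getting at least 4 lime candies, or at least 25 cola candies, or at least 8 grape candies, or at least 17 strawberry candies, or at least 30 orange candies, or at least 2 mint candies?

Each of the 6 flavors has its own threshold; avoid all of them simultaneously.
The worst case stops just short of every target: all 2 lime, 24 cola, 7 grape, 16 strawberry, 29 orange, 1 mint — 2 + 24 + 7 + 16 + 29 + 1 = 79 candies.
One more candy must push some flavor to its target, so 79 + 1 = 80.

80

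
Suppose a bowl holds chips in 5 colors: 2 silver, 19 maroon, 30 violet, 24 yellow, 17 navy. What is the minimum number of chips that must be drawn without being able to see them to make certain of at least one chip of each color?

The hardest color to obtain is silver: we could draw every other chip first — 92 − 2 = 90 chips — without a single silver one.
The next draw must be silver, so 90 + 1 = 91.

91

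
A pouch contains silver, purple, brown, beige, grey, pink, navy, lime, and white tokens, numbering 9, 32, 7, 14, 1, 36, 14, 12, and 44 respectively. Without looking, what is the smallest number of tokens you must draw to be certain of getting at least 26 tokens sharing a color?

Treat the 9 colors as pigeonholes.
In the worst case we take at most 25 of each color, but all 9 silver, all 7 brown, all 14 beige, all 1 grey, all 14 navy, and all 12 lime (fewer than 25), giving 9 + 25 + 7 + 14 + 1 + 25 + 14 + 12 + 25 = 132.
One more token then forces some color to 26, so 132 + 1 = 133.

133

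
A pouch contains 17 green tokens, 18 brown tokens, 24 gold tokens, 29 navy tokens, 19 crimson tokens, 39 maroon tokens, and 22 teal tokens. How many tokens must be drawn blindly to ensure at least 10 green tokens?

161

The worst case draws every non-green token first: 18 + 24 + 29 + 19 + 39 + 22 = 151.
The next 10 draws are then forced to be green, giving 151 + 10 = 161.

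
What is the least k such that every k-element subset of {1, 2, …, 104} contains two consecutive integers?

53

Partition {1, …, 104} into 52 pairs: {1,2}, {3,4}, …, {103,104}.
Choosing 52 integers — say the 52 even numbers 2, 4, …, 104 — takes one from each pair and avoids the property.
Choosing 53 forces two into the same pair by pigeonhole, and those are consecutive. So 53.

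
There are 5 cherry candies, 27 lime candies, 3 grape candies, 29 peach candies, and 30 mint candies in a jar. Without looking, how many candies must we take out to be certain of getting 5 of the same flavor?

In the worst case we take at most 4 of each flavor, but all 3 grape (fewer than 4), giving 4 + 4 + 3 + 4 + 4 = 19.
One more candy then forces some flavor to 5, so 19 + 1 = 20.

20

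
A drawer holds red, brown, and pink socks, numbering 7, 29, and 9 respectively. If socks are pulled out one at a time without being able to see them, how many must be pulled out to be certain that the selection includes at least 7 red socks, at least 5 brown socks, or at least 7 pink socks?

Each of the 3 colors has its own threshold; avoid all of them simultaneously.
The worst case stops just short of every target: 6 red, 4 brown, 6 pink — 6 + 4 + 6 = 16 socks.
One more sock must push some color to its target, so 16 + 1 = 17.

17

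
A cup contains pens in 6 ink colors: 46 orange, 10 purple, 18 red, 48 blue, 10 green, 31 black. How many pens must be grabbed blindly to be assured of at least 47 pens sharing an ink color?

In the worst case we take at most 46 of each ink color, but all 10 purple, all 18 red, all 10 green, and all 31 black (fewer than 46), giving 46 + 10 + 18 + 46 + 10 + 31 = 161.
One more pen then forces some ink color to 47, so 161 + 1 = 162.

162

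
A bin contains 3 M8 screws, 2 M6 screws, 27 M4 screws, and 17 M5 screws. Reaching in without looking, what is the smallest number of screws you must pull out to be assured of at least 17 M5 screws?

49

The worst case draws every non-M5 screw first: 3 + 2 + 27 = 32.
The next 17 draws are then forced to be M5, giving 32 + 17 = 49.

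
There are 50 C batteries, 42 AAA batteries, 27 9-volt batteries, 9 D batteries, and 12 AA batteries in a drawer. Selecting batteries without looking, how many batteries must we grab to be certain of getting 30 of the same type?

107

In the worst case we take at most 29 of each type, but all 27 9-volt, all 9 D, and all 12 AA (fewer than 29), giving 29 + 29 + 27 + 9 + 12 = 106.
One more battery then forces some type to 30, so 106 + 1 = 107.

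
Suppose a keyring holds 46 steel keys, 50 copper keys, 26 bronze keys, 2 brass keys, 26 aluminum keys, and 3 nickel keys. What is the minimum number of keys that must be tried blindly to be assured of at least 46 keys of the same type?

148

In the worst case we take at most 45 of each type, but all 26 bronze, all 2 brass, all 26 aluminum, and all 3 nickel (fewer than 45), giving 45 + 45 + 26 + 2 + 26 + 3 = 147.
One more key then forces some type to 46, so 147 + 1 = 148.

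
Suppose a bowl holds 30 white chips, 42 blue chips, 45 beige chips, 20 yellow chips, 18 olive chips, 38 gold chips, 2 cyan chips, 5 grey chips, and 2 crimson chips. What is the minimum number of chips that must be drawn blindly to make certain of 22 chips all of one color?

132

Treat the 9 colors as pigeonholes.
In the worst case we take at most 21 of each color, but all 20 yellow, all 18 olive, all 2 cyan, all 5 grey, and all 2 crimson (fewer than 21), giving 21 + 21 + 21 + 20 + 18 + 21 + 2 + 5 + 2 = 131.
One more chip then forces some color to 22, so 131 + 1 = 132.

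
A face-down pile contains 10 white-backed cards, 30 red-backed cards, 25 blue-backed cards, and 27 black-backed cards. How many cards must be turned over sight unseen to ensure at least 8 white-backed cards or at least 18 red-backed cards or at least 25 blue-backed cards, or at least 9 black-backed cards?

Each of the 4 back colors has its own threshold; avoid all of them simultaneously.
The worst case stops just short of every target: 7 white-backed, 17 red-backed, 24 blue-backed, 8 black-backed — 7 + 17 + 24 + 8 = 56 cards.
One more card must push some back color to its target, so 56 + 1 = 57.

57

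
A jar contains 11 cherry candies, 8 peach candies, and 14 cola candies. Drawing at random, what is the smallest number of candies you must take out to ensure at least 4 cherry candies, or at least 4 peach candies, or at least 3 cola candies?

9

The worst case stops just short of every target: 3 cherry, 3 peach, 2 cola — 3 + 3 + 2 = 8 candies.
One more candy must push some flavor to its target, so 8 + 1 = 9.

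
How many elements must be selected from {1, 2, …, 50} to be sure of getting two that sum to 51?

Partition {1, …, 50} into 25 pairs: {1,50}, {2,49}, …, {25,26}.
Choosing 25 integers — say the integers 1 through 25 — takes one from each pair and avoids the property.
Choosing 26 forces two into the same pair by pigeonhole, and those sum to 51. So 26.

26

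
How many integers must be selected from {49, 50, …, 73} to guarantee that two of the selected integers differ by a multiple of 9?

10

Group the integers by remainder mod 9; there are 9 residue classes, each nonempty in this range.
Choosing one from each class (9 integers) avoids any shared remainder.
One more choice must repeat a class, so two differ by a multiple of 9. Hence 9 + 1 = 10.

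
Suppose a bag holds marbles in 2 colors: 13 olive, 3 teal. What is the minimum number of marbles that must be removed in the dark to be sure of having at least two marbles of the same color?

3

Treat the 2 colors as pigeonholes.
The worst case takes 1 marble of each color without reaching 2 of any: 2 × 1 = 2.
The next marble must bring some color to 2, so 2 + 1 = 3.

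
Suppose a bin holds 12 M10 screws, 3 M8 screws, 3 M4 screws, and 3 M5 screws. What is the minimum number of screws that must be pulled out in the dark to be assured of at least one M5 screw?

19

The worst case draws every non-M5 screw first: 12 + 3 + 3 = 18.
The next draw is then forced to be M5, giving 18 + 1 = 19.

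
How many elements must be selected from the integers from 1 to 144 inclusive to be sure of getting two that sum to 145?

73

Partition {1, …, 144} into 72 pairs: {1,144}, {2,143}, …, {72,73}.
Choosing 72 integers — say the integers 1 through 72 — takes one from each pair and avoids the property.
Choosing 73 forces two into the same pair by pigeonhole, and those sum to 145. So 73.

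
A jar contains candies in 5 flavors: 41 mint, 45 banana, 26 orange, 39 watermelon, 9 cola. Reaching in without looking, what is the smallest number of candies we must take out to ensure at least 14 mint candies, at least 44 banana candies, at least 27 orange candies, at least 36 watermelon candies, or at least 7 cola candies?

124

The worst case stops just short of every target: 13 mint, 43 banana, 26 orange, 35 watermelon, 6 cola — 13 + 43 + 26 + 35 + 6 = 123 candies.
One more candy must push some flavor to its target, so 123 + 1 = 124.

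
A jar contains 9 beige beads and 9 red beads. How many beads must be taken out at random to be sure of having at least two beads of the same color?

The worst case takes 1 bead of each color without reaching 2 of any: 2 × 1 = 2.
The next bead must bring some color to 2, so 2 + 1 = 3.

3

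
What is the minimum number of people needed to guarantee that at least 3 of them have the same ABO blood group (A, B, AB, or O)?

9

There are 4 ABO blood groups acting as pigeonholes.
With 4 × 2 = 8 people we could place exactly 2 in each, with no class reaching 3.
One more forces some class to hold 3, so 8 + 1 = 9.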